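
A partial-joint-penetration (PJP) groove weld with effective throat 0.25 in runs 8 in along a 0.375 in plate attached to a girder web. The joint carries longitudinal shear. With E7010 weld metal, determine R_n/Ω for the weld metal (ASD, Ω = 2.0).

E70XX → F_EXX = 70 ksi.
Effective throat (given) t_e = 0.25 in.
A_we = 0.25 × 8 = 2 in².
F_nw = 0.6 F_EXX = 42 ksi.
R_n/Ω = (42 × 2) / 2.0 = 42 kips.

R_n/Ω ≈ 42 kips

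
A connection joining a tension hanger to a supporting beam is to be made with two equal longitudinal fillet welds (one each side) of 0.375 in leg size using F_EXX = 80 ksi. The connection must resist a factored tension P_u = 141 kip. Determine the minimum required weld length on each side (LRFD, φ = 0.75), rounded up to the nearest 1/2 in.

L = 7.5 in on each side

Throat t_e = 0.707 × 0.375 = 0.2651 in.
φr_n = 0.75 × 0.6 × 80 × 0.2651 = 9.544 kip/in.
L_req = P_u / φr_n = 141 / 9.544 = 14.77 in total.
Per side: 14.77 / 2 = 7.386 in.
Round up → use L = 7.5 in on each side.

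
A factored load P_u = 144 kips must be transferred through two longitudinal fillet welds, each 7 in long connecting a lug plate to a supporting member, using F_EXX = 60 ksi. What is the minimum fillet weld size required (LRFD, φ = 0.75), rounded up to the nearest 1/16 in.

w = 9/16 in

Total weld length L = 14 in.
Required throat t_e = P_u / (φ × 0.6 F_EXX × L) = 144 / (0.75 × 0.6 × 60 × 14) = 0.381 in.
Required leg w = t_e / 0.707 = 0.5388 in → use 9/16 in.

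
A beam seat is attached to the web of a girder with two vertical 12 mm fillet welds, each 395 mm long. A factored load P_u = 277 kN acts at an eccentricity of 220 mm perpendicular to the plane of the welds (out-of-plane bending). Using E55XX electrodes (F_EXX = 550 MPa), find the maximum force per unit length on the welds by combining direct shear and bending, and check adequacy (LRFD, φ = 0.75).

f_max ≈ 1220 N/mm; adequate

L_w = 2 × 395 = 790 mm; section modulus (unit throat) S = 2 × L²/6 = 52010 mm².
Direct shear f_v = P/L_w = 277×10³/790 = 350.6 N/mm.
Moment M = P × e = 277×10³ × 220 = 60940000 N·mm; bending f_b = M/S = 1172 N/mm.
f_max = √(f_v² + f_b²) = √(350.6² + 1172²) = 1223 N/mm.
φr_n = 0.75 × 0.6 × 550 × (0.707 × 12) = 2100 N/mm → adequate.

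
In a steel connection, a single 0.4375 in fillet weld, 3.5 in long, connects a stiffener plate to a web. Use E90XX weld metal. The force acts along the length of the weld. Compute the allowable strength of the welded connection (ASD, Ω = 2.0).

R_n/Ω ≈ 29.2 kip

E90XX → F_EXX = 90 ksi.
Effective throat t_e = 0.707 × 0.4375 = 0.3093 in.
Total length L = 3.5 in; A_we = 0.3093 × 3.5 = 1.083 in².
F_nw = 0.6 F_EXX = 0.6 × 90 = 54 ksi.
R_n = 54 × 1.083 = 58.46 kip; R_n/Ω = 58.46/2.0 = 29.23 kip.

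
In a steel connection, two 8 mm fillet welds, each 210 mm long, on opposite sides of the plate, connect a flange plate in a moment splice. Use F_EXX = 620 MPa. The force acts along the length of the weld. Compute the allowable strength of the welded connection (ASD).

Effective throat t_e = 0.707 × 8 = 5.656 mm.
Total length L = 420 mm; A_we = 5.656 × 420 = 2376 mm².
F_nw = 0.6 F_EXX = 0.6 × 620 = 372 MPa.
R_n = 372 × 2376 × 10⁻³ = 883.7 kN; R_n/Ω = 883.7/2.0 = 441.8 kN.

R_n/Ω ≈ 442 kN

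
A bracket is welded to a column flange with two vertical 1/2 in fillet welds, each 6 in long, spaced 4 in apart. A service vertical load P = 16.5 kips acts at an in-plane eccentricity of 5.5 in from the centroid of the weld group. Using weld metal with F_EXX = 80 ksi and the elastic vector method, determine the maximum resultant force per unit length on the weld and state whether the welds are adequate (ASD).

f_max ≈ 4.8 kip/in; adequate

Total weld length L_w = 12 in. Treat welds as unit-width lines.
Polar moment about centroid: J = 2[d³/12 + d(b/2)²] = 2[6³/12 + 6×2²] = 84 in³.
Direct shear f_v = P/L_w = 16.5 / 12 = 1.375 kip/in (vertical).
Torsion M = P·e = 16.5 × 5.5 = 90.75 kip·in.
Critical point at (x, y) = (2, 3) from centroid. f_tx = M·y/J = 3.241 kip/in; f_ty = M·x/J = 2.161 kip/in.
Resultant f_max = √[f_tx² + (f_v + f_ty)²] = √[3.241² + (1.375 + 2.161)²] = 4.796 kip/in.
Capacity per unit length: r_n/Ω = (1/2.0) × 0.6 × 80 × (0.707 × 0.5) = 8.484 kip/in.
4.796 ≤ 8.484 → adequate.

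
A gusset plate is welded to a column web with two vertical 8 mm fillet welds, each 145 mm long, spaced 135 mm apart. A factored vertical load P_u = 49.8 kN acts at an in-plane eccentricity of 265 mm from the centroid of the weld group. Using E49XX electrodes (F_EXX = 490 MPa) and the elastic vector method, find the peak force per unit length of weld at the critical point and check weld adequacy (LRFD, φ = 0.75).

Total weld length L_w = 290 mm. Treat welds as unit-width lines.
Polar moment about centroid: J = 2[d³/12 + d(b/2)²] = 2[145³/12 + 145×67.5²] = 1829000 mm³.
Direct shear f_v = P/L_w = 49.8×10³ / 290 = 171.7 N/mm (vertical).
Torsion M = P·e = 49.8×10³ × 265 = 13197000 N·mm.
Critical point at (x, y) = (67.5, 72.5) from centroid. f_tx = M·y/J = 523 N/mm; f_ty = M·x/J = 486.9 N/mm.
Resultant f_max = √[f_tx² + (f_v + f_ty)²] = √[523² + (171.7 + 486.9)²] = 841 N/mm.
Capacity per unit length: φr_n = 0.75 × 0.6 × 490 × (0.707 × 8) = 1247 N/mm.
841 ≤ 1247 → adequate.

f_max ≈ 841 N/mm; adequate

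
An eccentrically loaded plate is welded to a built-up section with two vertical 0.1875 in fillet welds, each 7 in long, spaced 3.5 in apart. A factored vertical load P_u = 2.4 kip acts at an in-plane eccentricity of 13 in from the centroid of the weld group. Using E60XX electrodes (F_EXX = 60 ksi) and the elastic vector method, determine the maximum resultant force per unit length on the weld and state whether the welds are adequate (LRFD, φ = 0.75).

Total weld length L_w = 14 in. Treat welds as unit-width lines.
Polar moment about centroid: J = 2[d³/12 + d(b/2)²] = 2[7³/12 + 7×1.75²] = 100 in³.
Direct shear f_v = P/L_w = 2.4 / 14 = 0.1714 kip/in (vertical).
Torsion M = P·e = 2.4 × 13 = 31.2 kip·in.
Critical point at (x, y) = (1.75, 3.5) from centroid. f_tx = M·y/J = 1.092 kip/in; f_ty = M·x/J = 0.5458 kip/in.
Resultant f_max = √[f_tx² + (f_v + f_ty)²] = √[1.092² + (0.1714 + 0.5458)²] = 1.306 kip/in.
Capacity per unit length: φr_n = 0.75 × 0.6 × 60 × (0.707 × 0.1875) = 3.579 kip/in.
1.306 ≤ 3.579 → adequate.

f_max ≈ 1.31 kip/in; adequate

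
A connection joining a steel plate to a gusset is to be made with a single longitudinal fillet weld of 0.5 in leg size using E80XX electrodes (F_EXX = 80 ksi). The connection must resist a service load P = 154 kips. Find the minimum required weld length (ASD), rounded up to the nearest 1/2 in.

Throat t_e = 0.707 × 0.5 = 0.3535 in.
r_n/Ω = (0.6 × 80 × 0.3535) / 2.0 = 8.484 kip/in.
L_req = P / (r_n/Ω) = 154 / 8.484 = 18.15 in total.
Round up → use L = 18.5 in.

L = 18.5 in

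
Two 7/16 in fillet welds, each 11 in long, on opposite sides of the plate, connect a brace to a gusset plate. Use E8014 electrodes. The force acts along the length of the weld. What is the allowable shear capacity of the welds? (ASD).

R_n/Ω ≈ 163 kip

E80XX → F_EXX = 80 ksi.
Effective throat t_e = 0.707 × 0.4375 = 0.3093 in.
Total length L = 22 in; A_we = 0.3093 × 22 = 6.805 in².
F_nw = 0.6 F_EXX = 0.6 × 80 = 48 ksi.
R_n = 48 × 6.805 = 326.6 kip; R_n/Ω = 326.6/2.0 = 163.3 kip.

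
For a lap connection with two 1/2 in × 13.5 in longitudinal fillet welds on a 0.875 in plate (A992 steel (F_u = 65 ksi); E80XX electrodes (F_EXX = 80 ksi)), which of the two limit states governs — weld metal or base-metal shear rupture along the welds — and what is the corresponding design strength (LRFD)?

t_e = 0.707 × 0.5 = 0.3535 in; L = 27 in.
Weld metal: φR_n = 0.75 × 0.6 × 80 × 0.3535 × 27 = 343.6 kips.
Base metal (shear rupture): φR_n = 0.75 × 0.6 × 65 × 0.875 × 27 = 691 kips.
Governing: weld metal.

φR_n ≈ 344 kips (weld metal governs)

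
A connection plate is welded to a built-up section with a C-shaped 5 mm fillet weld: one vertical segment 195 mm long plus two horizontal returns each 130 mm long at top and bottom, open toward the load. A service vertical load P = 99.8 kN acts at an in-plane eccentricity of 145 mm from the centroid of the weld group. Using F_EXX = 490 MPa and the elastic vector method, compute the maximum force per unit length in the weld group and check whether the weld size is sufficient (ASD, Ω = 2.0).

Total weld length L_w = 455 mm. Treat welds as unit-width lines.
Centroid: x̄ = 2×130×65 / 455 = 37.14 mm from the vertical weld.
Polar moment about centroid: J = I_x + I_y = [195³/12 + 2×130×97.5²] + [195×37.14² + 2(130³/12 + 130×27.86²)] = 3926000 mm³.
Direct shear f_v = P/L_w = 99.8×10³ / 455 = 219.3 N/mm (vertical).
Torsion M = P·e = 99.8×10³ × 145 = 14471000 N·mm.
Critical point at (x, y) = (92.86, 97.5) from centroid. f_tx = M·y/J = 359.3 N/mm; f_ty = M·x/J = 342.2 N/mm.
Resultant f_max = √[f_tx² + (f_v + f_ty)²] = √[359.3² + (219.3 + 342.2)²] = 666.7 N/mm.
Capacity per unit length: r_n/Ω = (1/2.0) × 0.6 × 490 × (0.707 × 5) = 519.6 N/mm.
666.7 > 519.6 → NOT adequate.

f_max ≈ 667 N/mm; NOT adequate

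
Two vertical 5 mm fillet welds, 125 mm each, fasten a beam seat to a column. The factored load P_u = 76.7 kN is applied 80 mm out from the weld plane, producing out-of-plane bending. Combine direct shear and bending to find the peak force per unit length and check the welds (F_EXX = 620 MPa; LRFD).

L_w = 2 × 125 = 250 mm; section modulus (unit throat) S = 2 × L²/6 = 5208 mm².
Direct shear f_v = P/L_w = 76.7×10³/250 = 306.8 N/mm.
Moment M = P × e = 76.7×10³ × 80 = 6136000 N·mm; bending f_b = M/S = 1178 N/mm.
f_max = √(f_v² + f_b²) = √(306.8² + 1178²) = 1217 N/mm.
φr_n = 0.75 × 0.6 × 620 × (0.707 × 5) = 986.3 N/mm → NOT adequate.

f_max ≈ 1220 N/mm; NOT adequate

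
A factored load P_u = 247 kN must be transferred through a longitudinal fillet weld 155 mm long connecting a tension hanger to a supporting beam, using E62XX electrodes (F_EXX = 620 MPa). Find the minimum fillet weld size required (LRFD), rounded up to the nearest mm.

Total weld length L = 155 mm.
Required throat t_e = P_u / (φ × 0.6 F_EXX × L) = 247 / (0.75 × 0.6 × 620 × 155 × 10⁻³) = 5.712 mm.
Required leg w = t_e / 0.707 = 8.079 mm → use 9 mm.

w = 9 mm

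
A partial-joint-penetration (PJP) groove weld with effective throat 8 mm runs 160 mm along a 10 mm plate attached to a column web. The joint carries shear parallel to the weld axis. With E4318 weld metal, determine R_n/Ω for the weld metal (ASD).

R_n/Ω ≈ 165 kN

E43XX → F_EXX = 430 MPa.
Effective throat (given) t_e = 8 mm.
A_we = 8 × 160 = 1280 mm².
F_nw = 0.6 F_EXX = 258 MPa.
R_n/Ω = (258 × 1280) / 2.0 × 10⁻³ = 165.1 kN.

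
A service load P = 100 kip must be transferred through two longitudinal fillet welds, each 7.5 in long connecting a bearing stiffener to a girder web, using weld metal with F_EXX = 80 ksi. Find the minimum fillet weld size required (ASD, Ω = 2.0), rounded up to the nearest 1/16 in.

Total weld length L = 15 in.
Required throat t_e = P × Ω / (0.6 F_EXX × L) = 100 × 2.0 / (0.6 × 80 × 15) = 0.2778 in.
Required leg w = t_e / 0.707 = 0.3929 in → use 7/16 in.

w = 7/16 in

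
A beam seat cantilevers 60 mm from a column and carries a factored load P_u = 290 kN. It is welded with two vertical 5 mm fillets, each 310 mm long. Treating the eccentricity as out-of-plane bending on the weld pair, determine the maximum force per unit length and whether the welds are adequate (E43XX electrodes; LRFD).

E43XX → F_EXX = 430 MPa.
L_w = 2 × 310 = 620 mm; section modulus (unit throat) S = 2 × L²/6 = 32030 mm².
Direct shear f_v = P/L_w = 290×10³/620 = 467.7 N/mm.
Moment M = P × e = 290×10³ × 60 = 17400000 N·mm; bending f_b = M/S = 543.2 N/mm.
f_max = √(f_v² + f_b²) = √(467.7² + 543.2²) = 716.8 N/mm.
φr_n = 0.75 × 0.6 × 430 × (0.707 × 5) = 684 N/mm → NOT adequate.

f_max ≈ 717 N/mm; NOT adequate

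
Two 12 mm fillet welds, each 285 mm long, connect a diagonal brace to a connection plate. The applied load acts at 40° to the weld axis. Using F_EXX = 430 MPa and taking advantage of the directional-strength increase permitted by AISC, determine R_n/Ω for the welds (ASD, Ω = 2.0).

R_n/Ω ≈ 785 kN

t_e = 0.707 × 12 = 8.484 mm; A_we = 8.484 × 570 = 4836 mm².
Directional factor: 1.0 + 0.5 sin^1.5(40°) = 1.258.
F_nw = 0.6 × 430 × 1.258 = 324.5 MPa.
R_n/Ω = (324.5 × 4836) / 2.0 × 10⁻³ = 784.6 kN.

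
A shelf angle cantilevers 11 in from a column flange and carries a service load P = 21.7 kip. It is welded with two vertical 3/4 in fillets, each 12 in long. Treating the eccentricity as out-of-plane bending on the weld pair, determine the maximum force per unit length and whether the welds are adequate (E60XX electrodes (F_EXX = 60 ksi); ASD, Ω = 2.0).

L_w = 2 × 12 = 24 in; section modulus (unit throat) S = 2 × L²/6 = 48 in².
Direct shear f_v = P/L_w = 21.7/24 = 0.9042 kip/in.
Moment M = P × e = 21.7 × 11 = 238.7 kip·in; bending f_b = M/S = 4.973 kip/in.
f_max = √(f_v² + f_b²) = √(0.9042² + 4.973²) = 5.054 kip/in.
r_n/Ω = (1/2.0) × 0.6 × 60 × (0.707 × 0.75) = 9.544 kip/in → adequate.

f_max ≈ 5.05 kip/in; adequate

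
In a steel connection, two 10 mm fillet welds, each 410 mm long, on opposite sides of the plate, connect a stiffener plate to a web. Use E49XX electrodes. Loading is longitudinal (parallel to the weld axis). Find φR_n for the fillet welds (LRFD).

E49XX → F_EXX = 490 MPa.
Effective throat t_e = 0.707 × 10 = 7.07 mm.
Total length L = 820 mm; A_we = 7.07 × 820 = 5797 mm².
F_nw = 0.6 F_EXX = 0.6 × 490 = 294 MPa.
φR_n = 0.75 × 294 × 5797 × 10⁻³ = 1278 kN.

φR_n ≈ 1280 kN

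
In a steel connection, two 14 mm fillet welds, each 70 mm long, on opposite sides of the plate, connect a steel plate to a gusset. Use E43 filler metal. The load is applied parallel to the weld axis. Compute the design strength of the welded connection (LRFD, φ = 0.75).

E43XX → F_EXX = 430 MPa.
Effective throat t_e = 0.707 × 14 = 9.898 mm.
Total length L = 140 mm; A_we = 9.898 × 140 = 1386 mm².
F_nw = 0.6 F_EXX = 0.6 × 430 = 258 MPa.
φR_n = 0.75 × 258 × 1386 × 10⁻³ = 268.1 kN.

φR_n ≈ 268 kN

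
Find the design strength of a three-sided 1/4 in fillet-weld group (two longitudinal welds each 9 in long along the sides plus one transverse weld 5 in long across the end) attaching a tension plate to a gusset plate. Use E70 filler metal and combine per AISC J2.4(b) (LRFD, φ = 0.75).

E70XX → F_EXX = 70 ksi.
t_e = 0.707 × 0.25 = 0.1767 in.
R_nwl = 0.6 × 70 × 0.1767 × 18 = 133.6 kips (longitudinal, 2 welds).
R_nwt = 0.6 × 70 × 0.1767 × 5 = 37.12 kips (transverse, base value).
(i) R_nwl + R_nwt = 170.7 kips; (ii) 0.85 R_nwl + 1.5 R_nwt = 169.3 kips.
R_n = max = 170.7 kips [governs: (i)]; φR_n = 128.1 kips.

φR_n ≈ 128 kips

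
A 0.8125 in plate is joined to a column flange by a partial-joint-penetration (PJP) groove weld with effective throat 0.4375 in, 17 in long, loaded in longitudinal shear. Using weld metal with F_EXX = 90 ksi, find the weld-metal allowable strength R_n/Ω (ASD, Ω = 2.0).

Effective throat (given) t_e = 0.4375 in.
A_we = 0.4375 × 17 = 7.438 in².
F_nw = 0.6 F_EXX = 54 ksi.
R_n/Ω = (54 × 7.438) / 2.0 = 200.8 kips.

R_n/Ω ≈ 201 kips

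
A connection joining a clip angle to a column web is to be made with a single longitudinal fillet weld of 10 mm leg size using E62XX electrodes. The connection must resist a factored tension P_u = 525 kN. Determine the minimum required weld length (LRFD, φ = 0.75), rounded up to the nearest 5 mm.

L = 270 mm

E62XX → F_EXX = 620 MPa.
Throat t_e = 0.707 × 10 = 7.07 mm.
φr_n = 0.75 × 0.6 × 620 × 7.07 × 10⁻³ = 1.973 kN/mm.
L_req = P_u / φr_n = 525 / 1.973 = 266.2 mm total.
Round up → use L = 270 mm.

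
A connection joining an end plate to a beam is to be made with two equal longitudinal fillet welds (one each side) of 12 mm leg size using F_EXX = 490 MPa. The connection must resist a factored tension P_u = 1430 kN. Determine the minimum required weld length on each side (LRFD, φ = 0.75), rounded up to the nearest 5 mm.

Throat t_e = 0.707 × 12 = 8.484 mm.
φr_n = 0.75 × 0.6 × 490 × 8.484 × 10⁻³ = 1.871 kN/mm.
L_req = P_u / φr_n = 1430 / 1.871 = 764.4 mm total.
Per side: 764.4 / 2 = 382.2 mm.
Round up → use L = 385 mm on each side.

L = 385 mm on each side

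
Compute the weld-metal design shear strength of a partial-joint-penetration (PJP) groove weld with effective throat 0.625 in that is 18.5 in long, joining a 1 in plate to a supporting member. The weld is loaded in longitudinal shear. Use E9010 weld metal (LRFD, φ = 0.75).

φR_n ≈ 468 kip

E90XX → F_EXX = 90 ksi.
Effective throat (given) t_e = 0.625 in.
A_we = 0.625 × 18.5 = 11.56 in².
F_nw = 0.6 F_EXX = 54 ksi.
φR_n = 0.75 × 54 × 11.56 = 468.3 kip.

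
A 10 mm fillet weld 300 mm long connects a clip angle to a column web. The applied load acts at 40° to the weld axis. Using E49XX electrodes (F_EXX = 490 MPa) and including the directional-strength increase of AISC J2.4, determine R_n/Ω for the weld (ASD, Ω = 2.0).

R_n/Ω ≈ 392 kN

t_e = 0.707 × 10 = 7.07 mm; A_we = 7.07 × 300 = 2121 mm².
Directional factor: 1.0 + 0.5 sin^1.5(40°) = 1.258.
F_nw = 0.6 × 490 × 1.258 = 369.8 MPa.
R_n/Ω = (369.8 × 2121) / 2.0 × 10⁻³ = 392.1 kN.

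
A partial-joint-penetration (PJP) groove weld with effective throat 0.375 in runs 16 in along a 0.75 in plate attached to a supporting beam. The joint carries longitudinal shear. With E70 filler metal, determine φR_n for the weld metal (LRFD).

E70XX → F_EXX = 70 ksi.
Effective throat (given) t_e = 0.375 in.
A_we = 0.375 × 16 = 6 in².
F_nw = 0.6 F_EXX = 42 ksi.
φR_n = 0.75 × 42 × 6 = 189 kips.

φR_n ≈ 189 kips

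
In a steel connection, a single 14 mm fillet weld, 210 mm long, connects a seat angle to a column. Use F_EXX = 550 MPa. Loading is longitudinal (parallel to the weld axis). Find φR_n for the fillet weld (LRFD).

Effective throat t_e = 0.707 × 14 = 9.898 mm.
Total length L = 210 mm; A_we = 9.898 × 210 = 2079 mm².
F_nw = 0.6 F_EXX = 0.6 × 550 = 330 MPa.
φR_n = 0.75 × 330 × 2079 × 10⁻³ = 514.4 kN.

φR_n ≈ 514 kN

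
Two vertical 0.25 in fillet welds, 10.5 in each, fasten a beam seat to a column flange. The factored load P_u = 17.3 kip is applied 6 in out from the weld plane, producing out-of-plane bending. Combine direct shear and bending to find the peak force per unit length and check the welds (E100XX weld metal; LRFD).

E100XX → F_EXX = 100 ksi.
L_w = 2 × 10.5 = 21 in; section modulus (unit throat) S = 2 × L²/6 = 36.75 in².
Direct shear f_v = P/L_w = 17.3/21 = 0.8238 kip/in.
Moment M = P × e = 17.3 × 6 = 103.8 kip·in; bending f_b = M/S = 2.824 kip/in.
f_max = √(f_v² + f_b²) = √(0.8238² + 2.824²) = 2.942 kip/in.
φr_n = 0.75 × 0.6 × 100 × (0.707 × 0.25) = 7.954 kip/in → adequate.

f_max ≈ 2.94 kip/in; adequate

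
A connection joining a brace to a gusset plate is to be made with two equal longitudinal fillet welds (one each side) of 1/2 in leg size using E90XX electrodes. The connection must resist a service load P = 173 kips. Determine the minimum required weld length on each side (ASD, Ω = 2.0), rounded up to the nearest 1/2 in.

L = 9.5 in on each side

E90XX → F_EXX = 90 ksi.
Throat t_e = 0.707 × 0.5 = 0.3535 in.
r_n/Ω = (0.6 × 90 × 0.3535) / 2.0 = 9.544 kip/in.
L_req = P / (r_n/Ω) = 173 / 9.544 = 18.13 in total.
Per side: 18.13 / 2 = 9.063 in.
Round up → use L = 9.5 in on each side.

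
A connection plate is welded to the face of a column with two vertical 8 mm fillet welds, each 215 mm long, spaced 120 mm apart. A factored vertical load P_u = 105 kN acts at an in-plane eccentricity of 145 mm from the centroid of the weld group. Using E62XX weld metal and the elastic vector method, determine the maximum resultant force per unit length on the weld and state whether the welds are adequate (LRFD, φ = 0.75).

E62XX → F_EXX = 620 MPa.
Total weld length L_w = 430 mm. Treat welds as unit-width lines.
Polar moment about centroid: J = 2[d³/12 + d(b/2)²] = 2[215³/12 + 215×60²] = 3204000 mm³.
Direct shear f_v = P/L_w = 105×10³ / 430 = 244.2 N/mm (vertical).
Torsion M = P·e = 105×10³ × 145 = 15225000 N·mm.
Critical point at (x, y) = (60, 107.5) from centroid. f_tx = M·y/J = 510.8 N/mm; f_ty = M·x/J = 285.1 N/mm.
Resultant f_max = √[f_tx² + (f_v + f_ty)²] = √[510.8² + (244.2 + 285.1)²] = 735.5 N/mm.
Capacity per unit length: φr_n = 0.75 × 0.6 × 620 × (0.707 × 8) = 1578 N/mm.
735.5 ≤ 1578 → adequate.

f_max ≈ 736 N/mm; adequate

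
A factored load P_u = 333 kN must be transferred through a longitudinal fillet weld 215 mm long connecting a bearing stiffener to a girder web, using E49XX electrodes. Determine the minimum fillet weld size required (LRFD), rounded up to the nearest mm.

w = 10 mm

E49XX → F_EXX = 490 MPa.
Total weld length L = 215 mm.
Required throat t_e = P_u / (φ × 0.6 F_EXX × L) = 333 / (0.75 × 0.6 × 490 × 215 × 10⁻³) = 7.024 mm.
Required leg w = t_e / 0.707 = 9.935 mm → use 10 mm.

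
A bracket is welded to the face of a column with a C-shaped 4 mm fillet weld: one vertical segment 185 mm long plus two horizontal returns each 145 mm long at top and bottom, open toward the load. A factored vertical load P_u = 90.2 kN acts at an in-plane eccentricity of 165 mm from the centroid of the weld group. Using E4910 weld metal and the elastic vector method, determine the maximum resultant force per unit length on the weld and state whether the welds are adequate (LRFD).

E49XX → F_EXX = 490 MPa.
Total weld length L_w = 475 mm. Treat welds as unit-width lines.
Centroid: x̄ = 2×145×72.5 / 475 = 44.26 mm from the vertical weld.
Polar moment about centroid: J = I_x + I_y = [185³/12 + 2×145×92.5²] + [185×44.26² + 2(145³/12 + 145×28.24²)] = 4111000 mm³.
Direct shear f_v = P/L_w = 90.2×10³ / 475 = 189.9 N/mm (vertical).
Torsion M = P·e = 90.2×10³ × 165 = 14883000 N·mm.
Critical point at (x, y) = (100.7, 92.5) from centroid. f_tx = M·y/J = 334.9 N/mm; f_ty = M·x/J = 364.7 N/mm.
Resultant f_max = √[f_tx² + (f_v + f_ty)²] = √[334.9² + (189.9 + 364.7)²] = 647.9 N/mm.
Capacity per unit length: φr_n = 0.75 × 0.6 × 490 × (0.707 × 4) = 623.6 N/mm.
647.9 > 623.6 → NOT adequate.

f_max ≈ 648 N/mm; NOT adequate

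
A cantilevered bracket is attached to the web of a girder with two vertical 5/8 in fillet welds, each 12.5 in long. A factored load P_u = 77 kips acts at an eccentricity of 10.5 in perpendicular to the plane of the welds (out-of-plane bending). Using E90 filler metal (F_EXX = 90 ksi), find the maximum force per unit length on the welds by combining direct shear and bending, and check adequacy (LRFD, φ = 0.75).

L_w = 2 × 12.5 = 25 in; section modulus (unit throat) S = 2 × L²/6 = 52.08 in².
Direct shear f_v = P/L_w = 77/25 = 3.08 kip/in.
Moment M = P × e = 77 × 10.5 = 808.5 kip·in; bending f_b = M/S = 15.52 kip/in.
f_max = √(f_v² + f_b²) = √(3.08² + 15.52²) = 15.83 kip/in.
φr_n = 0.75 × 0.6 × 90 × (0.707 × 0.625) = 17.9 kip/in → adequate.

f_max ≈ 15.8 kip/in; adequate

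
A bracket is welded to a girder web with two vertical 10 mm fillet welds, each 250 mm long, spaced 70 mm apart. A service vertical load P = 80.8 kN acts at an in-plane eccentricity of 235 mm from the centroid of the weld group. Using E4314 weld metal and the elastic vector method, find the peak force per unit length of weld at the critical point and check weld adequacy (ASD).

E43XX → F_EXX = 430 MPa.
Total weld length L_w = 500 mm. Treat welds as unit-width lines.
Polar moment about centroid: J = 2[d³/12 + d(b/2)²] = 2[250³/12 + 250×35²] = 3217000 mm³.
Direct shear f_v = P/L_w = 80.8×10³ / 500 = 161.6 N/mm (vertical).
Torsion M = P·e = 80.8×10³ × 235 = 18988000 N·mm.
Critical point at (x, y) = (35, 125) from centroid. f_tx = M·y/J = 737.9 N/mm; f_ty = M·x/J = 206.6 N/mm.
Resultant f_max = √[f_tx² + (f_v + f_ty)²] = √[737.9² + (161.6 + 206.6)²] = 824.6 N/mm.
Capacity per unit length: r_n/Ω = (1/2.0) × 0.6 × 430 × (0.707 × 10) = 912 N/mm.
824.6 ≤ 912 → adequate.

f_max ≈ 825 N/mm; adequate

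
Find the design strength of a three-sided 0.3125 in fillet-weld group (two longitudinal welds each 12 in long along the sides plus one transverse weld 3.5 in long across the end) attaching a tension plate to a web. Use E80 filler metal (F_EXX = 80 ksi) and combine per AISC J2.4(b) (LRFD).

t_e = 0.707 × 0.3125 = 0.2209 in.
R_nwl = 0.6 × 80 × 0.2209 × 24 = 254.5 kips (longitudinal, 2 welds).
R_nwt = 0.6 × 80 × 0.2209 × 3.5 = 37.12 kips (transverse, base value).
(i) R_nwl + R_nwt = 291.6 kips; (ii) 0.85 R_nwl + 1.5 R_nwt = 272 kips.
R_n = max = 291.6 kips [governs: (i)]; φR_n = 218.7 kips.

φR_n ≈ 219 kips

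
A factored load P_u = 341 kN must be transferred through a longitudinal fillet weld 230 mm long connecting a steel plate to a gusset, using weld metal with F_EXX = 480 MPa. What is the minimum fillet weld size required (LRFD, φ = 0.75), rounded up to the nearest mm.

w = 10 mm

Total weld length L = 230 mm.
Required throat t_e = P_u / (φ × 0.6 F_EXX × L) = 341 / (0.75 × 0.6 × 480 × 230 × 10⁻³) = 6.864 mm.
Required leg w = t_e / 0.707 = 9.709 mm → use 10 mm.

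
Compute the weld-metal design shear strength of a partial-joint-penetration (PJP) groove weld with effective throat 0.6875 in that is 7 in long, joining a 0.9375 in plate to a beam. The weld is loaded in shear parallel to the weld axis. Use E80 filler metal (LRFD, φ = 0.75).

φR_n ≈ 173 kips

E80XX → F_EXX = 80 ksi.
Effective throat (given) t_e = 0.6875 in.
A_we = 0.6875 × 7 = 4.812 in².
F_nw = 0.6 F_EXX = 48 ksi.
φR_n = 0.75 × 48 × 4.812 = 173.2 kips.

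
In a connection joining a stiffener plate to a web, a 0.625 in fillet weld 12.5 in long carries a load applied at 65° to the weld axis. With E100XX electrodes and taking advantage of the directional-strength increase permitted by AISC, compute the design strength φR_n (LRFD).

φR_n ≈ 356 kip

E100XX → F_EXX = 100 ksi.
t_e = 0.707 × 0.625 = 0.4419 in; A_we = 0.4419 × 12.5 = 5.523 in².
Directional factor: 1.0 + 0.5 sin^1.5(65°) = 1.431.
F_nw = 0.6 × 100 × 1.431 = 85.88 ksi.
φR_n = 0.75 × 85.88 × 5.523 = 355.8 kip.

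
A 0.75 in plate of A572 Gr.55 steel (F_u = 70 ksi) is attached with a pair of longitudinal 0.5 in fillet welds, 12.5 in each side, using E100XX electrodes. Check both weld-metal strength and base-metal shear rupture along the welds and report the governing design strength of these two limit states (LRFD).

E100XX → F_EXX = 100 ksi.
t_e = 0.707 × 0.5 = 0.3535 in; L = 25 in.
Weld metal: φR_n = 0.75 × 0.6 × 100 × 0.3535 × 25 = 397.7 kips.
Base metal (shear rupture): φR_n = 0.75 × 0.6 × 70 × 0.75 × 25 = 590.6 kips.
Governing: weld metal.

φR_n ≈ 398 kips (weld metal governs)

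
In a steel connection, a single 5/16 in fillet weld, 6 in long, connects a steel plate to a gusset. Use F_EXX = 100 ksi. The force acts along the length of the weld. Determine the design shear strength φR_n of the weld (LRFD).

φR_n ≈ 59.7 kip

Effective throat t_e = 0.707 × 0.3125 = 0.2209 in.
Total length L = 6 in; A_we = 0.2209 × 6 = 1.326 in².
F_nw = 0.6 F_EXX = 0.6 × 100 = 60 ksi.
φR_n = 0.75 × 60 × 1.326 = 59.65 kip.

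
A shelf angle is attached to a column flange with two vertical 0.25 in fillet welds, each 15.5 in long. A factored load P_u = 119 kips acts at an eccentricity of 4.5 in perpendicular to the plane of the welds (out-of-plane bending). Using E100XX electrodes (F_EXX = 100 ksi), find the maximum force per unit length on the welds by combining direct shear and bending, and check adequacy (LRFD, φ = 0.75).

L_w = 2 × 15.5 = 31 in; section modulus (unit throat) S = 2 × L²/6 = 80.08 in².
Direct shear f_v = P/L_w = 119/31 = 3.839 kip/in.
Moment M = P × e = 119 × 4.5 = 535.5 kip·in; bending f_b = M/S = 6.687 kip/in.
f_max = √(f_v² + f_b²) = √(3.839² + 6.687²) = 7.71 kip/in.
φr_n = 0.75 × 0.6 × 100 × (0.707 × 0.25) = 7.954 kip/in → adequate.

f_max ≈ 7.71 kip/in; adequate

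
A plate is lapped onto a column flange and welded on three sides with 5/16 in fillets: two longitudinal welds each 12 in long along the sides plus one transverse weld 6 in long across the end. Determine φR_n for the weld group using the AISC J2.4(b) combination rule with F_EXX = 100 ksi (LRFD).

t_e = 0.707 × 0.3125 = 0.2209 in.
R_nwl = 0.6 × 100 × 0.2209 × 24 = 318.1 kip (longitudinal, 2 welds).
R_nwt = 0.6 × 100 × 0.2209 × 6 = 79.54 kip (transverse, base value).
(i) R_nwl + R_nwt = 397.7 kip; (ii) 0.85 R_nwl + 1.5 R_nwt = 389.7 kip.
R_n = max = 397.7 kip [governs: (i)]; φR_n = 298.3 kip.

φR_n ≈ 298 kip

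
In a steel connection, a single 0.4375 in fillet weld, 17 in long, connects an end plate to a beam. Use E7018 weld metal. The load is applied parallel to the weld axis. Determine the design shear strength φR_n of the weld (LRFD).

φR_n ≈ 166 kips

E70XX → F_EXX = 70 ksi.
Effective throat t_e = 0.707 × 0.4375 = 0.3093 in.
Total length L = 17 in; A_we = 0.3093 × 17 = 5.258 in².
F_nw = 0.6 F_EXX = 0.6 × 70 = 42 ksi.
φR_n = 0.75 × 42 × 5.258 = 165.6 kips.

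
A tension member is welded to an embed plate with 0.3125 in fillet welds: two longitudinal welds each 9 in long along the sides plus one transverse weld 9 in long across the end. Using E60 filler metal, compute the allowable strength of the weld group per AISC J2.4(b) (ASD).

E60XX → F_EXX = 60 ksi.
t_e = 0.707 × 0.3125 = 0.2209 in.
R_nwl = 0.6 × 60 × 0.2209 × 18 = 143.2 kips (longitudinal, 2 welds).
R_nwt = 0.6 × 60 × 0.2209 × 9 = 71.58 kips (transverse, base value).
(i) R_nwl + R_nwt = 214.8 kips; (ii) 0.85 R_nwl + 1.5 R_nwt = 229.1 kips.
R_n = max = 229.1 kips [governs: (ii)]; R_n/Ω = 114.5 kips.

R_n/Ω ≈ 115 kips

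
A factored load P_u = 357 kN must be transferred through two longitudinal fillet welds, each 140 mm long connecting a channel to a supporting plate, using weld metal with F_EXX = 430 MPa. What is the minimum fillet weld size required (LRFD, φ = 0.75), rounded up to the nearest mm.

w = 10 mm

Total weld length L = 280 mm.
Required throat t_e = P_u / (φ × 0.6 F_EXX × L) = 357 / (0.75 × 0.6 × 430 × 280 × 10⁻³) = 6.589 mm.
Required leg w = t_e / 0.707 = 9.32 mm → use 10 mm.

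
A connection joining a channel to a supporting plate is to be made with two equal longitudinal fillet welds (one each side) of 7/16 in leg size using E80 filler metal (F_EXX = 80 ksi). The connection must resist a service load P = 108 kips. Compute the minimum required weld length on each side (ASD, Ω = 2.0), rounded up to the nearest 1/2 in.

Throat t_e = 0.707 × 0.4375 = 0.3093 in.
r_n/Ω = (0.6 × 80 × 0.3093) / 2.0 = 7.423 kip/in.
L_req = P / (r_n/Ω) = 108 / 7.423 = 14.55 in total.
Per side: 14.55 / 2 = 7.274 in.
Round up → use L = 7.5 in on each side.

L = 7.5 in on each side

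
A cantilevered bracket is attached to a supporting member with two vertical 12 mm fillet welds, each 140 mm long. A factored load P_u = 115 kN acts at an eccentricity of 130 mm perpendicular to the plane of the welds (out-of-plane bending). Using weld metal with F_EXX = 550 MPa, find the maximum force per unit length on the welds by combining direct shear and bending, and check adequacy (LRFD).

f_max ≈ 2320 N/mm; NOT adequate

L_w = 2 × 140 = 280 mm; section modulus (unit throat) S = 2 × L²/6 = 6533 mm².
Direct shear f_v = P/L_w = 115×10³/280 = 410.7 N/mm.
Moment M = P × e = 115×10³ × 130 = 14950000 N·mm; bending f_b = M/S = 2288 N/mm.
f_max = √(f_v² + f_b²) = √(410.7² + 2288²) = 2325 N/mm.
φr_n = 0.75 × 0.6 × 550 × (0.707 × 12) = 2100 N/mm → NOT adequate.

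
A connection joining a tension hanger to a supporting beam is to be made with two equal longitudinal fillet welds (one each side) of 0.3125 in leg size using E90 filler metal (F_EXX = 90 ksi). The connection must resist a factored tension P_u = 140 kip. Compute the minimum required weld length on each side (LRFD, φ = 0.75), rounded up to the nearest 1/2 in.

L = 8 in on each side

Throat t_e = 0.707 × 0.3125 = 0.2209 in.
φr_n = 0.75 × 0.6 × 90 × 0.2209 = 8.948 kip/in.
L_req = P_u / φr_n = 140 / 8.948 = 15.65 in total.
Per side: 15.65 / 2 = 7.823 in.
Round up → use L = 8 in on each side.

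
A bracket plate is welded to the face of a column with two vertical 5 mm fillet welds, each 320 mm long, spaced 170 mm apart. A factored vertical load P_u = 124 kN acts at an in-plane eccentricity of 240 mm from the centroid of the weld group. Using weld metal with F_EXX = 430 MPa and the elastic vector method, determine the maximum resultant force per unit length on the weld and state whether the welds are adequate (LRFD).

f_max ≈ 648 N/mm; adequate

Total weld length L_w = 640 mm. Treat welds as unit-width lines.
Polar moment about centroid: J = 2[d³/12 + d(b/2)²] = 2[320³/12 + 320×85²] = 10090000 mm³.
Direct shear f_v = P/L_w = 124×10³ / 640 = 193.8 N/mm (vertical).
Torsion M = P·e = 124×10³ × 240 = 29760000 N·mm.
Critical point at (x, y) = (85, 160) from centroid. f_tx = M·y/J = 472.1 N/mm; f_ty = M·x/J = 250.8 N/mm.
Resultant f_max = √[f_tx² + (f_v + f_ty)²] = √[472.1² + (193.8 + 250.8)²] = 648.5 N/mm.
Capacity per unit length: φr_n = 0.75 × 0.6 × 430 × (0.707 × 5) = 684 N/mm.
648.5 ≤ 684 → adequate.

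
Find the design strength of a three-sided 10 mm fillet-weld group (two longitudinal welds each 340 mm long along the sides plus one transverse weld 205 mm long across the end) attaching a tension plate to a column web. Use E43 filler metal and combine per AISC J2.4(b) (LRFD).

φR_n ≈ 1210 kN

E43XX → F_EXX = 430 MPa.
t_e = 0.707 × 10 = 7.07 mm.
R_nwl = 0.6 × 430 × 7.07 × 680 × 10⁻³ = 1240 kN (longitudinal, 2 welds).
R_nwt = 0.6 × 430 × 7.07 × 205 × 10⁻³ = 373.9 kN (transverse, base value).
(i) R_nwl + R_nwt = 1614 kN; (ii) 0.85 R_nwl + 1.5 R_nwt = 1615 kN.
R_n = max = 1615 kN [governs: (ii)]; φR_n = 1211 kN.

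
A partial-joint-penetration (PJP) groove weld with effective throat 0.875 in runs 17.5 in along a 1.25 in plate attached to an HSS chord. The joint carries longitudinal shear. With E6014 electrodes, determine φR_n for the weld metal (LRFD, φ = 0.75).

E60XX → F_EXX = 60 ksi.
Effective throat (given) t_e = 0.875 in.
A_we = 0.875 × 17.5 = 15.31 in².
F_nw = 0.6 F_EXX = 36 ksi.
φR_n = 0.75 × 36 × 15.31 = 413.4 kip.

φR_n ≈ 413 kip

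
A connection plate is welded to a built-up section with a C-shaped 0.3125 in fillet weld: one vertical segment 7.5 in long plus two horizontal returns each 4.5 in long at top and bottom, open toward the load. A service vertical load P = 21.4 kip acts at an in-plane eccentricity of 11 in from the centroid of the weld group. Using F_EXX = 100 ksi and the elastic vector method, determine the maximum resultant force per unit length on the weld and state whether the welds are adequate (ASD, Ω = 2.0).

Total weld length L_w = 16.5 in. Treat welds as unit-width lines.
Centroid: x̄ = 2×4.5×2.25 / 16.5 = 1.227 in from the vertical weld.
Polar moment about centroid: J = I_x + I_y = [7.5³/12 + 2×4.5×3.75²] + [7.5×1.227² + 2(4.5³/12 + 4.5×1.023²)] = 197.6 in³.
Direct shear f_v = P/L_w = 21.4 / 16.5 = 1.297 kip/in (vertical).
Torsion M = P·e = 21.4 × 11 = 235.4 kip·in.
Critical point at (x, y) = (3.273, 3.75) from centroid. f_tx = M·y/J = 4.467 kip/in; f_ty = M·x/J = 3.898 kip/in.
Resultant f_max = √[f_tx² + (f_v + f_ty)²] = √[4.467² + (1.297 + 3.898)²] = 6.852 kip/in.
Capacity per unit length: r_n/Ω = (1/2.0) × 0.6 × 100 × (0.707 × 0.3125) = 6.628 kip/in.
6.852 > 6.628 → NOT adequate.

f_max ≈ 6.85 kip/in; NOT adequate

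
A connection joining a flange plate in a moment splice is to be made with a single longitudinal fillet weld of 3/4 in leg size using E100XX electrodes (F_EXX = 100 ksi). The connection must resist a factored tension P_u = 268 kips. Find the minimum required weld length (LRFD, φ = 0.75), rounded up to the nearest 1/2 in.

L = 11.5 in

Throat t_e = 0.707 × 0.75 = 0.5302 in.
φr_n = 0.75 × 0.6 × 100 × 0.5302 = 23.86 kips/in.
L_req = P_u / φr_n = 268 / 23.86 = 11.23 in total.
Round up → use L = 11.5 in.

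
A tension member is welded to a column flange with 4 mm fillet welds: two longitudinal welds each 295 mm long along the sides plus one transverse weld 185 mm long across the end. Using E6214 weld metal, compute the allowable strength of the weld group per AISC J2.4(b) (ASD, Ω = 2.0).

E62XX → F_EXX = 620 MPa.
t_e = 0.707 × 4 = 2.828 mm.
R_nwl = 0.6 × 620 × 2.828 × 590 × 10⁻³ = 620.7 kN (longitudinal, 2 welds).
R_nwt = 0.6 × 620 × 2.828 × 185 × 10⁻³ = 194.6 kN (transverse, base value).
(i) R_nwl + R_nwt = 815.3 kN; (ii) 0.85 R_nwl + 1.5 R_nwt = 819.5 kN.
R_n = max = 819.5 kN [governs: (ii)]; R_n/Ω = 409.8 kN.

R_n/Ω ≈ 410 kN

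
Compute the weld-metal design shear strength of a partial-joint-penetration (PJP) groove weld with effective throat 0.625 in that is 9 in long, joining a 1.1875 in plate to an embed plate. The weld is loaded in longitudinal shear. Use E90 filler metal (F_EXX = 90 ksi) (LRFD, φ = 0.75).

Effective throat (given) t_e = 0.625 in.
A_we = 0.625 × 9 = 5.625 in².
F_nw = 0.6 F_EXX = 54 ksi.
φR_n = 0.75 × 54 × 5.625 = 227.8 kips.

φR_n ≈ 228 kips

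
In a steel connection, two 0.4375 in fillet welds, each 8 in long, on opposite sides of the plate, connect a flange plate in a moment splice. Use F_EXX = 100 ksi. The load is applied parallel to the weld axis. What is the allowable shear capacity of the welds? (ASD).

Effective throat t_e = 0.707 × 0.4375 = 0.3093 in.
Total length L = 16 in; A_we = 0.3093 × 16 = 4.949 in².
F_nw = 0.6 F_EXX = 0.6 × 100 = 60 ksi.
R_n = 60 × 4.949 = 296.9 kips; R_n/Ω = 296.9/2.0 = 148.5 kips.

R_n/Ω ≈ 148 kips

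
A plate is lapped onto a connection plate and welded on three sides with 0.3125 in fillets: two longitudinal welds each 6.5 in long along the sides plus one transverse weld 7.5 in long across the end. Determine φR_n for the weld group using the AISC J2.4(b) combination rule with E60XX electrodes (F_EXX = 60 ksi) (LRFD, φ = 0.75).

φR_n ≈ 133 kip

t_e = 0.707 × 0.3125 = 0.2209 in.
R_nwl = 0.6 × 60 × 0.2209 × 13 = 103.4 kip (longitudinal, 2 welds).
R_nwt = 0.6 × 60 × 0.2209 × 7.5 = 59.65 kip (transverse, base value).
(i) R_nwl + R_nwt = 163.1 kip; (ii) 0.85 R_nwl + 1.5 R_nwt = 177.4 kip.
R_n = max = 177.4 kip [governs: (ii)]; φR_n = 133 kip.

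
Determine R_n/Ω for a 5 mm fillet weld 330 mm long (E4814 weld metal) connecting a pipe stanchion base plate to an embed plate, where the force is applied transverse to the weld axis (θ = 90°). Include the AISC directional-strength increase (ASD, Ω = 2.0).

R_n/Ω ≈ 252 kN

E48XX → F_EXX = 480 MPa.
t_e = 0.707 × 5 = 3.535 mm; A_we = 3.535 × 330 = 1167 mm².
Directional factor: 1.0 + 0.5 sin^1.5(90°) = 1.5.
F_nw = 0.6 × 480 × 1.5 = 432 MPa.
R_n/Ω = (432 × 1167) / 2.0 × 10⁻³ = 252 kN.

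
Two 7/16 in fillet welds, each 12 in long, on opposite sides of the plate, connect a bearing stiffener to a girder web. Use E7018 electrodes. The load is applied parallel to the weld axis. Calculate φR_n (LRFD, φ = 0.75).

φR_n ≈ 234 kips

E70XX → F_EXX = 70 ksi.
Effective throat t_e = 0.707 × 0.4375 = 0.3093 in.
Total length L = 24 in; A_we = 0.3093 × 24 = 7.423 in².
F_nw = 0.6 F_EXX = 0.6 × 70 = 42 ksi.
φR_n = 0.75 × 42 × 7.423 = 233.8 kips.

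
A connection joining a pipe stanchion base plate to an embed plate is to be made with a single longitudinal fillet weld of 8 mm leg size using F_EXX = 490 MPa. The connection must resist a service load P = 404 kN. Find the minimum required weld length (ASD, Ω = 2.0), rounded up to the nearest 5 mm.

Throat t_e = 0.707 × 8 = 5.656 mm.
r_n/Ω = (0.6 × 490 × 5.656) / 2.0 = 831.4 N/mm = 0.8314 kN/mm.
L_req = P / (r_n/Ω) = 404 / 0.8314 = 485.9 mm total.
Round up → use L = 490 mm.

L = 490 mm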